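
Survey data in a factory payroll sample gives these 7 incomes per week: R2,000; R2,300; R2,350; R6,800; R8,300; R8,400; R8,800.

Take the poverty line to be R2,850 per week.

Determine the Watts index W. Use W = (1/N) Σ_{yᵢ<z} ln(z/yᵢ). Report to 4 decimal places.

0.1088

Below z: R2,000, R2,300, R2,350 (q = 3 of N = 7).
Log shortfalls: ln(2850/2000) = 0.3542; ln(2850/2300) = 0.2144; ln(2850/2350) = 0.1929.
W = 0.761485 / 7 = 0.1088.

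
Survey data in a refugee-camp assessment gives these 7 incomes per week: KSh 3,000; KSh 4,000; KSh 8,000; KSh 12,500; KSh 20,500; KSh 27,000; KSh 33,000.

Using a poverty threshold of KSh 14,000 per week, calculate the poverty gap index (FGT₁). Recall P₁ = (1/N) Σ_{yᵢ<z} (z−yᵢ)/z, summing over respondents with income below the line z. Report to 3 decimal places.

0.291

Below the line: KSh 3,000, KSh 4,000, KSh 8,000, KSh 12,500 (q = 4 of N = 7).
Relative gaps: (14000−3000)/14000 = 0.7857; (14000−4000)/14000 = 0.7143; (14000−8000)/14000 = 0.4286; (14000−12500)/14000 = 0.1071.
Sum of shortfalls = 2.035714; P₁ averages over all N: 2.035714 / 7 = 0.291.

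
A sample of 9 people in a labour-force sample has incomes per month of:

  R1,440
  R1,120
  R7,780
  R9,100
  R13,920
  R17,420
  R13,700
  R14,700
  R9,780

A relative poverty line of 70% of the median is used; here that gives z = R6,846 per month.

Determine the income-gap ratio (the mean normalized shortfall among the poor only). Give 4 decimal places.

0.8130

Poor units: R1,120, R1,440 (q = 2 of N = 9).
Relative gaps: 0.8364, 0.7897; sum = 1.626059.
The income-gap ratio divides by q (the poor only): 1.626059 / 2 = 0.8130.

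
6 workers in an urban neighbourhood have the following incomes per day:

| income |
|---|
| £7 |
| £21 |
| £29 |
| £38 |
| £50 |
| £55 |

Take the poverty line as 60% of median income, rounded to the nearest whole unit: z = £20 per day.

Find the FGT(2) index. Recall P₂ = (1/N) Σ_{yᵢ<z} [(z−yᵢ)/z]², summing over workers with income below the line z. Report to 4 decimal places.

Below the line: £7 (q = 1 of N = 6).
Gap ratios (z−y)/z: (20−7)/20 = 0.6500.
Squared: 0.4225.
Sum = 0.422500; P₂ = 0.422500 / 6 = 0.0704.

0.0704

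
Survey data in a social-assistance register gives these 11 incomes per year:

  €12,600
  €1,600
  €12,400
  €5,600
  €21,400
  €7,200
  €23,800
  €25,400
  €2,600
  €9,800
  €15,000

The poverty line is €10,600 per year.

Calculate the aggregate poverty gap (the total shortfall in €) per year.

Incomes under z: €1,600, €2,600, €5,600, €7,200, €9,800 (q = 5 of N = 11).
Individual gaps: 10600−1600 = 9000; 10600−2600 = 8000; 10600−5600 = 5000; 10600−7200 = 3400; 10600−9800 = 800.
Aggregate gap = €26,200.

€26,200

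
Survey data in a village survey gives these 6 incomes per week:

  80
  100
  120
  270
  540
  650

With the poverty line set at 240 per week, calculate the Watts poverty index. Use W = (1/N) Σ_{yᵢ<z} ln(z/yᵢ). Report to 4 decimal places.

0.4445

Poor units: 80, 100, 120 (q = 3 of N = 6).
Log gaps: ln(240/80) = 1.0986; ln(240/100) = 0.8755; ln(240/120) = 0.6931.
W = 2.667228 / 6 = 0.4445.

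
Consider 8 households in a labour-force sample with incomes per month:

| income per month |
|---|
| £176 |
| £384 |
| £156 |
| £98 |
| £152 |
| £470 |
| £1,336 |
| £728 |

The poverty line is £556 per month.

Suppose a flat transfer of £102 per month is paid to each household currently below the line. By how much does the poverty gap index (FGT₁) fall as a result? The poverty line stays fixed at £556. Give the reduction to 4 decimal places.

0.1340

Before: below the line — £98, £152, £156, £176, £384, £470; poverty gap index (FGT₁) = 0.427158.
After the £102 transfer: below the line — £200, £254, £258, £278, £486; poverty gap index (FGT₁) = 0.293165.
Reduction = 0.427158 − 0.293165 = 0.1340.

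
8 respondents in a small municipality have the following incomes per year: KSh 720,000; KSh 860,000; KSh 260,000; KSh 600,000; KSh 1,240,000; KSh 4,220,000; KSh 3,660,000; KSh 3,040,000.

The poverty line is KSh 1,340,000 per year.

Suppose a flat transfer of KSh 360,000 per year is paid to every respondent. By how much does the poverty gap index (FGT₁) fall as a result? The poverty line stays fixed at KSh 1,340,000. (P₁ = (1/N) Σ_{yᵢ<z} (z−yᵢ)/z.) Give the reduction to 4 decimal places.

Before: below the line — KSh 260,000, KSh 600,000, KSh 720,000, KSh 860,000, KSh 1,240,000; poverty gap index (FGT₁) = 0.281716.
After the KSh 360,000 transfer: below the line — KSh 620,000, KSh 960,000, KSh 1,080,000, KSh 1,220,000; poverty gap index (FGT₁) = 0.138060.
Reduction = 0.281716 − 0.138060 = 0.1437.

0.1437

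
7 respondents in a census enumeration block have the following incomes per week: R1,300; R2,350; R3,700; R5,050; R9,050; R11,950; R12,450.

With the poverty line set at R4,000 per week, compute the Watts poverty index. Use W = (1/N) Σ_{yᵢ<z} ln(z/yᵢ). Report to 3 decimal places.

Below the line: R1,300, R2,350, R3,700 (q = 3 of N = 7).
ln(z/y) terms: ln(4000/1300) = 1.1239; ln(4000/2350) = 0.5319; ln(4000/3700) = 0.0780.
W = 1.733771 / 7 = 0.248.

0.248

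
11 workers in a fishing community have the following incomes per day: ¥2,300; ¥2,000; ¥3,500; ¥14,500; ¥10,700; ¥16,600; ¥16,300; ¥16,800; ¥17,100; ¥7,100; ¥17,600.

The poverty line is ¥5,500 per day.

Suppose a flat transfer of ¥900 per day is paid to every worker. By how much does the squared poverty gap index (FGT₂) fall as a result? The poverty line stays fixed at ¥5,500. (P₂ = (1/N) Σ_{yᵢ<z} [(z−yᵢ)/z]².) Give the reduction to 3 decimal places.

0.040

Before: below the line — ¥2,000, ¥2,300, ¥3,500; squared poverty gap index (FGT₂) = 0.07961.
After the ¥900 transfer: below the line — ¥2,900, ¥3,200, ¥4,400; squared poverty gap index (FGT₂) = 0.03985.
Reduction = 0.07961 − 0.03985 = 0.040.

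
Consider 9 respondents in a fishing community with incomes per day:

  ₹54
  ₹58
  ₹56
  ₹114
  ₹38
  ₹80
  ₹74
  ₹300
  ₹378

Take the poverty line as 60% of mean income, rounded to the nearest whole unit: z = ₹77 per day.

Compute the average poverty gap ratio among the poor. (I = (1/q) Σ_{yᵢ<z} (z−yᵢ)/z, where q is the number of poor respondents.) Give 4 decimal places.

0.2727

Incomes under z: ₹38, ₹54, ₹56, ₹58, ₹74 (q = 5 of N = 9).
Relative gaps: 0.5065, 0.2987, 0.2727, 0.2468, 0.0390; sum = 1.363636.
I averages over the q = 5 poor units only: 1.363636 / 5 = 0.2727.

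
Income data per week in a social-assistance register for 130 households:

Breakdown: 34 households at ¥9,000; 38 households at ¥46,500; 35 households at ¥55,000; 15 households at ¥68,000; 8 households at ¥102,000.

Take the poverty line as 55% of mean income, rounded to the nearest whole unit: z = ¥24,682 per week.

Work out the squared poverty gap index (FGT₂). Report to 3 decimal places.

0.106

Incomes under z: 34×¥9,000 (q = 34 of N = 130).
Normalized shortfalls: (24682−9000)/24682 = 0.6354 (×34).
Squared: 0.4037 (×34).
Sum = 13.725277; P₂ = 13.725277 / 130 = 0.106.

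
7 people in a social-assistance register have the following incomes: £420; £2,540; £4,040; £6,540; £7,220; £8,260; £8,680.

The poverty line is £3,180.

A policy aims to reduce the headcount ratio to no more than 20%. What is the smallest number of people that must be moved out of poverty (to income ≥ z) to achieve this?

1

Currently q = 2 of N = 7 are below the line (H = 0.286).
A headcount ratio of at most 20% allows at most ⌊0.20 × 7⌋ = 1 poor people.
So at least 2 − 1 = 1 must be lifted.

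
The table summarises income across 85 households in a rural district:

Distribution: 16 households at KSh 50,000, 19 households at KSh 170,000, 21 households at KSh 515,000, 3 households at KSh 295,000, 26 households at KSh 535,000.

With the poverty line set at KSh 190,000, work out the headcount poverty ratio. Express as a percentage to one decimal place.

41.2%

35 of the 85 households have income below KSh 190,000.
H = 35/85 = 41.2%.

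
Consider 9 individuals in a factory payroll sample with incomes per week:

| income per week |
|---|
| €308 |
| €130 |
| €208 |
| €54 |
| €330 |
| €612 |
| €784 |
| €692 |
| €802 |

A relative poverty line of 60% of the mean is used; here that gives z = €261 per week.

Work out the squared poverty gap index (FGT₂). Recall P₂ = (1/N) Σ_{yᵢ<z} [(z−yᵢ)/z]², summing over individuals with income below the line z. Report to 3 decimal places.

0.102

Below the line: €54, €130, €208 (q = 3 of N = 9).
Shortfall ratios: (261−54)/261 = 0.7931; (261−130)/261 = 0.5019; (261−208)/261 = 0.2031.
Squared: 0.6290; 0.2519; 0.0412.
Sum = 0.922168; P₂ = 0.922168 / 9 = 0.102.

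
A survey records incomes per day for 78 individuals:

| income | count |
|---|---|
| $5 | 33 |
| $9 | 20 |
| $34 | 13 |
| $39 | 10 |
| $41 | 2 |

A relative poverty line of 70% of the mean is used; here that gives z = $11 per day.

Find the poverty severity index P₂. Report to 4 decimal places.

0.1344

Poor units: 33×$5, 20×$9 (q = 53 of N = 78).
Normalized shortfalls: (11−5)/11 = 0.5455 (×33); (11−9)/11 = 0.1818 (×20).
Squared: 0.2975 (×33); 0.0331 (×20).
Sum = 10.479339; P₂ = 10.479339 / 78 = 0.1344.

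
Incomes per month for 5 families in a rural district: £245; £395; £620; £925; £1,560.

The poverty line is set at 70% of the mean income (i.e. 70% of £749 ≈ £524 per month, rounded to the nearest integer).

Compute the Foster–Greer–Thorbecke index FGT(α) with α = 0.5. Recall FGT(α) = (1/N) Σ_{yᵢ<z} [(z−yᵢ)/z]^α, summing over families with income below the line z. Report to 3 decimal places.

0.245

Below the line: £245, £395 (q = 2 of N = 5).
Normalized shortfalls: (524−245)/524 = 0.5324; (524−395)/524 = 0.2462.
Raised to α = 0.5: 0.72969; 0.49617.
Sum = 1.225855; FGT(0.5) = 1.225855 / 5 = 0.245.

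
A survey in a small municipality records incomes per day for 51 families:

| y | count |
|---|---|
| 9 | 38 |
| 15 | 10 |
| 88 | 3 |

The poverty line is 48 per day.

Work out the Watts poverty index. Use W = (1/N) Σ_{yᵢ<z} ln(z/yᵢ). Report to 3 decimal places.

1.475

Incomes under z: 38×9, 10×15 (q = 48 of N = 51).
ln(z/y) terms: ln(48/9) = 1.6740 (×38); ln(48/15) = 1.1632 (×10).
W = 75.242613 / 51 = 1.475.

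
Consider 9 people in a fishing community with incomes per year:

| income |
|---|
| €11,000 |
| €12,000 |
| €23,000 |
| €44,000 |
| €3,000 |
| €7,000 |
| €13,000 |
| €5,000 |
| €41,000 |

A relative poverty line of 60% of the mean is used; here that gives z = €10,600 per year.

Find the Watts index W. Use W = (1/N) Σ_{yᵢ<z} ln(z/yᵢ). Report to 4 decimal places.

0.2698

Below the line: €3,000, €5,000, €7,000 (q = 3 of N = 9).
Log gaps: ln(10600/3000) = 1.2622; ln(10600/5000) = 0.7514; ln(10600/7000) = 0.4149.
W = 2.428602 / 9 = 0.2698.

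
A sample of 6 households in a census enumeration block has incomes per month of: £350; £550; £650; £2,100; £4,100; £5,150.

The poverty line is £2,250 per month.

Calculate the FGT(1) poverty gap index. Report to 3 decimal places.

Below the line: £350, £550, £650, £2,100 (q = 4 of N = 6).
Normalized shortfalls: (2250−350)/2250 = 0.8444; (2250−550)/2250 = 0.7556; (2250−650)/2250 = 0.7111; (2250−2100)/2250 = 0.0667.
Σ = 2.377778. Dividing by the full population N = 6 gives P₁ = 0.396.

0.396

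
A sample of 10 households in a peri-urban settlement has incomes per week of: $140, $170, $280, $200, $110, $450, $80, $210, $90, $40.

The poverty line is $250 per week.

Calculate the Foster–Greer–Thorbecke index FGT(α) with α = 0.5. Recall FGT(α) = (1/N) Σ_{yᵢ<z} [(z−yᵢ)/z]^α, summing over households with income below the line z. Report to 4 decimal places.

0.5366

Below the line: $40, $80, $90, $110, $140, $170, $200, $210 (q = 8 of N = 10).
Normalized shortfalls: (250−40)/250 = 0.8400; (250−80)/250 = 0.6800; (250−90)/250 = 0.6400; (250−110)/250 = 0.5600; (250−140)/250 = 0.4400; (250−170)/250 = 0.3200; (250−200)/250 = 0.2000; (250−210)/250 = 0.1600.
Raised to α = 0.5: 0.91652; 0.82462; 0.80000; 0.74833; 0.66332; 0.56569; 0.44721; 0.40000.
Sum = 5.365692; FGT(0.5) = 5.365692 / 10 = 0.5366.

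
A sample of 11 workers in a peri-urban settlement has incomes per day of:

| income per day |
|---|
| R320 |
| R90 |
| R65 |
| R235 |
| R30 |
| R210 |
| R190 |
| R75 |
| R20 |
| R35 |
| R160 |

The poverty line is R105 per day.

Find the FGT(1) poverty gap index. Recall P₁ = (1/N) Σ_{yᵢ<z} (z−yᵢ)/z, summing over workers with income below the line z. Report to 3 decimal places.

0.273

Incomes under z: R20, R30, R35, R65, R75, R90 (q = 6 of N = 11).
Gap ratios (z−y)/z: (105−20)/105 = 0.8095; (105−30)/105 = 0.7143; (105−35)/105 = 0.6667; (105−65)/105 = 0.3810; (105−75)/105 = 0.2857; (105−90)/105 = 0.1429.
Σ = 3.000000. Dividing by the full population N = 11 gives P₁ = 0.273.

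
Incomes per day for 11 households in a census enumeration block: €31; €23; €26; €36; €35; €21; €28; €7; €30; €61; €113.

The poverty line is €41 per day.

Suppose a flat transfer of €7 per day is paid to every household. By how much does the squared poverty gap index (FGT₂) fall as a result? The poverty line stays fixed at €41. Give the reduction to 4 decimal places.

Before: below the line — €7, €21, €23, €26, €28, €30, €31, €35, €36; squared poverty gap index (FGT₂) = 0.138229.
After the €7 transfer: below the line — €14, €28, €30, €33, €35, €37, €38; squared poverty gap index (FGT₂) = 0.061868.
Reduction = 0.138229 − 0.061868 = 0.0764.

0.0764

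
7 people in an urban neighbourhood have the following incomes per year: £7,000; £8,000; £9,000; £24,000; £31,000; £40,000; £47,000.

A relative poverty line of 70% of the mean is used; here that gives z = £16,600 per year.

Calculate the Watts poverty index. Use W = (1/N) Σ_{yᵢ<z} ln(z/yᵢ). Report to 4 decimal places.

Incomes under z: £7,000, £8,000, £9,000 (q = 3 of N = 7).
ln(z/y) terms: ln(16600/7000) = 0.8635; ln(16600/8000) = 0.7300; ln(16600/9000) = 0.6122.
W = 2.205632 / 7 = 0.3151.

0.3151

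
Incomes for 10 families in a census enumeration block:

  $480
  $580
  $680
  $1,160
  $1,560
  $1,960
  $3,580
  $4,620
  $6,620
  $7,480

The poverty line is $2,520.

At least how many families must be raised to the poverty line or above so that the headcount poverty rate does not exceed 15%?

5

6 of the 10 families are poor, so H = 6/10 = 0.600.
A headcount ratio of at most 15% allows at most ⌊0.15 × 10⌋ = 1 poor families.
So at least 6 − 1 = 5 must be lifted.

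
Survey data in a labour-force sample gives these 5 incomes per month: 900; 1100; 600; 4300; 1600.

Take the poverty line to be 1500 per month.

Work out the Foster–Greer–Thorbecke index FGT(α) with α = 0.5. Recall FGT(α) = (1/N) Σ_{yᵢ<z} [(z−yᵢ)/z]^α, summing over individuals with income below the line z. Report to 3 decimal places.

0.385

Incomes under z: 600, 900, 1100 (q = 3 of N = 5).
Gap ratios (z−y)/z: (1500−600)/1500 = 0.6000; (1500−900)/1500 = 0.4000; (1500−1100)/1500 = 0.2667.
Raised to α = 0.5: 0.77460; 0.63246; 0.51640.
Sum = 1.923450; FGT(0.5) = 1.923450 / 5 = 0.385.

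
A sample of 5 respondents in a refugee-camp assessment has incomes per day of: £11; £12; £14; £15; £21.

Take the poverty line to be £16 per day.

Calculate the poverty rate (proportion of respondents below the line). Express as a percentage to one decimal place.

80.0%

4 of the 5 respondents have income below £16.
H = 4/5 = 80.0%.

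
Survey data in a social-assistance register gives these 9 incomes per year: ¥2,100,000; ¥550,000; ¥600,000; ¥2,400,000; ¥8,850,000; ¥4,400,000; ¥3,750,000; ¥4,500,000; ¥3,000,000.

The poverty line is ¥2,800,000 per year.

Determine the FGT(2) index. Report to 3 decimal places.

0.150

Below z: ¥550,000, ¥600,000, ¥2,100,000, ¥2,400,000 (q = 4 of N = 9).
Gap ratios (z−y)/z: (2800000−550000)/2800000 = 0.8036; (2800000−600000)/2800000 = 0.7857; (2800000−2100000)/2800000 = 0.2500; (2800000−2400000)/2800000 = 0.1429.
Squared: 0.6457; 0.6173; 0.0625; 0.0204.
Sum = 1.345982; P₂ = 1.345982 / 9 = 0.150.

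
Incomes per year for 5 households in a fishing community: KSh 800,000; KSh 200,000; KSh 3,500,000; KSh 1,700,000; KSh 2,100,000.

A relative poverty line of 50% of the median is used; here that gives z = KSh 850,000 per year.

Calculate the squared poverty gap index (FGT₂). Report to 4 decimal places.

0.1176

Below z: KSh 200,000, KSh 800,000 (q = 2 of N = 5).
Gap ratios (z−y)/z: (850000−200000)/850000 = 0.7647; (850000−800000)/850000 = 0.0588.
Squared: 0.5848; 0.0035.
Sum = 0.588235; P₂ = 0.588235 / 5 = 0.1176.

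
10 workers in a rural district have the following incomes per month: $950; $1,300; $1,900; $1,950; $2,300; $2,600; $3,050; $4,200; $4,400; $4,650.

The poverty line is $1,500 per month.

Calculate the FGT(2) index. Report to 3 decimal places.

0.015

Below z: $950, $1,300 (q = 2 of N = 10).
Gap ratios (z−y)/z: (1500−950)/1500 = 0.3667; (1500−1300)/1500 = 0.1333.
Squared: 0.1344; 0.0178.
Sum = 0.152222; P₂ = 0.152222 / 10 = 0.015.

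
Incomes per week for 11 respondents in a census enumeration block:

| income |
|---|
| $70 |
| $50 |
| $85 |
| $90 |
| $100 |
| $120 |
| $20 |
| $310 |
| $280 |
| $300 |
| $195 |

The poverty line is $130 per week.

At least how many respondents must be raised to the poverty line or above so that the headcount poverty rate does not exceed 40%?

Currently q = 7 of N = 11 are below the line (H = 0.636).
A headcount ratio of at most 40% allows at most ⌊0.40 × 11⌋ = 4 poor respondents.
So at least 7 − 4 = 3 must be lifted.

3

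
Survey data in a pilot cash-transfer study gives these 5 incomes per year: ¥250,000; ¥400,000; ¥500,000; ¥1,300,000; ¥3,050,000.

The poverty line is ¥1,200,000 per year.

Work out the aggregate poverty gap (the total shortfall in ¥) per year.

¥2,450,000

Incomes under z: ¥250,000, ¥400,000, ¥500,000 (q = 3 of N = 5).
Individual gaps: 1200000−250000 = 950000; 1200000−400000 = 800000; 1200000−500000 = 700000.
Aggregate gap = ¥2,450,000.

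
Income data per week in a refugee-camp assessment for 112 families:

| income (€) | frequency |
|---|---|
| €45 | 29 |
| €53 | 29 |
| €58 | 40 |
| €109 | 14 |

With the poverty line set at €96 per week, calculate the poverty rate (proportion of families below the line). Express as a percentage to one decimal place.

87.5%

98 of the 112 families have income below €96.
H = 98/112 = 87.5%.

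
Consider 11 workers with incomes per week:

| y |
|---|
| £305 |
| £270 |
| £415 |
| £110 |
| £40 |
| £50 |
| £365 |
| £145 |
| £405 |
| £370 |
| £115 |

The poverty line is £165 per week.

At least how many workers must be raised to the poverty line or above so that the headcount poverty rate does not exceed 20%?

3

Currently q = 5 of N = 11 are below the line (H = 0.455).
A headcount ratio of at most 20% allows at most ⌊0.20 × 11⌋ = 2 poor workers.
So at least 5 − 2 = 3 must be lifted.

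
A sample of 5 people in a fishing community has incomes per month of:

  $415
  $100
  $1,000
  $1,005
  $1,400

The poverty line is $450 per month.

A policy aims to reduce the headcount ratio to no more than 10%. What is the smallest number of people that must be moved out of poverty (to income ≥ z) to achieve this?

2 of the 5 people are poor, so H = 2/5 = 0.400.
A headcount ratio of at most 10% allows at most ⌊0.10 × 5⌋ = 0 poor people.
So at least 2 − 0 = 2 must be lifted.

2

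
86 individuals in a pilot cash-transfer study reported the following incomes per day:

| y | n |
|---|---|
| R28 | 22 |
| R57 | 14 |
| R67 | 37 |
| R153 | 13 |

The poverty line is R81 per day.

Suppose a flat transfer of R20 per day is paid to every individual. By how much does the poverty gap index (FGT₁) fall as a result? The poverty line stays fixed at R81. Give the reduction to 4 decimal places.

0.1777

Before: below the line — 22×R28, 14×R57, 37×R67; poverty gap index (FGT₁) = 0.289980.
After the R20 transfer: below the line — 22×R48, 14×R77; poverty gap index (FGT₁) = 0.112260.
Reduction = 0.289980 − 0.112260 = 0.1777.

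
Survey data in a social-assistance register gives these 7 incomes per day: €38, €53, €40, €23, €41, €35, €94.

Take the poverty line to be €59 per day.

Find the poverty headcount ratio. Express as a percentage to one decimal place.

6 of the 7 workers have income below €59.
H = 6/7 = 85.7%.

85.7%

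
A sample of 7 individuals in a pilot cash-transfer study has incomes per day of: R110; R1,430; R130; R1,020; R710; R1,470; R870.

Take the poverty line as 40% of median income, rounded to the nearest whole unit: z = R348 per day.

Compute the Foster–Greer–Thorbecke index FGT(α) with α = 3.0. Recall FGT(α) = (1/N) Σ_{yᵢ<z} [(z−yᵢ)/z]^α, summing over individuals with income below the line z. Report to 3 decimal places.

Incomes under z: R110, R130 (q = 2 of N = 7).
Relative gaps: (348−110)/348 = 0.6839; (348−130)/348 = 0.6264.
Raised to α = 3.0: 0.31988; 0.24583.
Sum = 0.565713; FGT(3.0) = 0.565713 / 7 = 0.081.

0.081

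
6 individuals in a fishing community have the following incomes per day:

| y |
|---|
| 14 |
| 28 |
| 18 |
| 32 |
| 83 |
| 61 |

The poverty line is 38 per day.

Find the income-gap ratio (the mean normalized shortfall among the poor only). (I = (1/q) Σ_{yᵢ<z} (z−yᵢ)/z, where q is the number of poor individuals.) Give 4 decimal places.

0.3947

Poor units: 14, 18, 28, 32 (q = 4 of N = 6).
Shortfall ratios (z−y)/z: 0.6316, 0.5263, 0.2632, 0.1579; sum = 1.578947.
The income-gap ratio divides by q (the poor only): 1.578947 / 4 = 0.3947.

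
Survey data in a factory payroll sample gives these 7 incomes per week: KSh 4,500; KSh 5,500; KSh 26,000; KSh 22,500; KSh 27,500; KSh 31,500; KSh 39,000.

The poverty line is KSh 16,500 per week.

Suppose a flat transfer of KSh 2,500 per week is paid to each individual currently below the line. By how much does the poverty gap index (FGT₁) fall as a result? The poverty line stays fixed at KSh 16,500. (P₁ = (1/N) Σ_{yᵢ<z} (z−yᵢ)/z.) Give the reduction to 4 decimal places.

0.0433

Before: below the line — KSh 4,500, KSh 5,500; poverty gap index (FGT₁) = 0.199134.
After the KSh 2,500 transfer: below the line — KSh 7,000, KSh 8,000; poverty gap index (FGT₁) = 0.155844.
Reduction = 0.199134 − 0.155844 = 0.0433.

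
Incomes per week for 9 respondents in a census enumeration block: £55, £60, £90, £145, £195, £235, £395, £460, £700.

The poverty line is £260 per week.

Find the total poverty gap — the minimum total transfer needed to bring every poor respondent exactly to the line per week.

Incomes under z: £55, £60, £90, £145, £195, £235 (q = 6 of N = 9).
Individual gaps: 260−55 = 205; 260−60 = 200; 260−90 = 170; 260−145 = 115; 260−195 = 65; 260−235 = 25.
Aggregate gap = £780.

£780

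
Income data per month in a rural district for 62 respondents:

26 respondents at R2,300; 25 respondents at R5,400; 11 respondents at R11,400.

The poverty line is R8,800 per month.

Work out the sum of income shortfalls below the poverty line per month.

Incomes under z: 26×R2,300, 25×R5,400 (q = 51 of N = 62).
Individual gaps: 26×(8800−2300) = 169000; 25×(8800−5400) = 85000.
Aggregate gap = R254,000.

R254,000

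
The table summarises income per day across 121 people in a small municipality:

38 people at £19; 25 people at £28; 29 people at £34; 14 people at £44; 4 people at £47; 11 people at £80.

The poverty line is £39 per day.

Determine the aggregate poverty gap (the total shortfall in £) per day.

Below the line: 38×£19, 25×£28, 29×£34 (q = 92 of N = 121).
Individual gaps: 38×(39−19) = 760; 25×(39−28) = 275; 29×(39−34) = 145.
Aggregate gap = £1,180.

£1,180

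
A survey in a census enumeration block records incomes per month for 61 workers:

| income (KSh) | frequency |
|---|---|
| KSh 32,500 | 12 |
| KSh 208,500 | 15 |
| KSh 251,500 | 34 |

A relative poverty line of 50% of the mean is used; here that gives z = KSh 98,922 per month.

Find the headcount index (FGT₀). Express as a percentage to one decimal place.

19.7%

12 of the 61 workers have income below KSh 98,922.
H = 12/61 = 19.7%.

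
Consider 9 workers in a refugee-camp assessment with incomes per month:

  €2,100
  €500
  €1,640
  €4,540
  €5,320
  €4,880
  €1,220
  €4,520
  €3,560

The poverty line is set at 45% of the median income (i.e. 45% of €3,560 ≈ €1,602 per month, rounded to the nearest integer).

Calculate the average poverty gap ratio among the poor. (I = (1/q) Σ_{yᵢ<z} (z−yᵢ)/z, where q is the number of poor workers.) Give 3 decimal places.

Below z: €500, €1,220 (q = 2 of N = 9).
Relative gaps: 0.6879, 0.2385; sum = 0.926342.
I averages over the q = 2 poor units only: 0.926342 / 2 = 0.463.

0.463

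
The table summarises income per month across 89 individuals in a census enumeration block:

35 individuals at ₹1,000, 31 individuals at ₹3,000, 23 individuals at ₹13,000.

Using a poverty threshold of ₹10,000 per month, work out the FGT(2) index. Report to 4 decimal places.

0.4892

Below the line: 35×₹1,000, 31×₹3,000 (q = 66 of N = 89).
Normalized shortfalls: (10000−1000)/10000 = 0.9000 (×35); (10000−3000)/10000 = 0.7000 (×31).
Squared: 0.8100 (×35); 0.4900 (×31).
Sum = 43.540000; P₂ = 43.540000 / 89 = 0.4892.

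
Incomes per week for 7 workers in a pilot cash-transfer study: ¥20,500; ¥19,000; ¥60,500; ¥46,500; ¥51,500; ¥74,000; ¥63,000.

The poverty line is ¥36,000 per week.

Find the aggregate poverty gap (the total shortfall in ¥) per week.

¥32,500

Poor units: ¥19,000, ¥20,500 (q = 2 of N = 7).
Individual gaps: 36000−19000 = 17000; 36000−20500 = 15500.
Aggregate gap = ¥32,500.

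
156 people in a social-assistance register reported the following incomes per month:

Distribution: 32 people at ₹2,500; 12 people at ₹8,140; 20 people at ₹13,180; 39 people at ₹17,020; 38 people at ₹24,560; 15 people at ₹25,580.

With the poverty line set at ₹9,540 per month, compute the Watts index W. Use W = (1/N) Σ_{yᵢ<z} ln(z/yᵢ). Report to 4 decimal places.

Below z: 32×₹2,500, 12×₹8,140 (q = 44 of N = 156).
ln(z/y) terms: ln(9540/2500) = 1.3392 (×32); ln(9540/8140) = 0.1587 (×12).
W = 44.758928 / 156 = 0.2869.

0.2869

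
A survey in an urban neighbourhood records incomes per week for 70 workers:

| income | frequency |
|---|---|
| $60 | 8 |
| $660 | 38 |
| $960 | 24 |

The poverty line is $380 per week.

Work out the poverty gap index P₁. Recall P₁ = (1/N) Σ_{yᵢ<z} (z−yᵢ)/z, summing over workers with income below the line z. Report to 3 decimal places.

Below the line: 8×$60 (q = 8 of N = 70).
Shortfall ratios: (380−60)/380 = 0.8421 (×8).
Sum of shortfalls = 6.736842; P₁ averages over all N: 6.736842 / 70 = 0.096.

0.096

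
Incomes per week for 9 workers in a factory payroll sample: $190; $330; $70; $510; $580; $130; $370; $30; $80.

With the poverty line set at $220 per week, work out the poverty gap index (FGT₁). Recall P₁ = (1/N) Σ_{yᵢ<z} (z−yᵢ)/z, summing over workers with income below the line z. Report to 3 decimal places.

Poor units: $30, $70, $80, $130, $190 (q = 5 of N = 9).
Relative gaps: (220−30)/220 = 0.8636; (220−70)/220 = 0.6818; (220−80)/220 = 0.6364; (220−130)/220 = 0.4091; (220−190)/220 = 0.1364.
Sum of shortfalls = 2.727273; P₁ averages over all N: 2.727273 / 9 = 0.303.

0.303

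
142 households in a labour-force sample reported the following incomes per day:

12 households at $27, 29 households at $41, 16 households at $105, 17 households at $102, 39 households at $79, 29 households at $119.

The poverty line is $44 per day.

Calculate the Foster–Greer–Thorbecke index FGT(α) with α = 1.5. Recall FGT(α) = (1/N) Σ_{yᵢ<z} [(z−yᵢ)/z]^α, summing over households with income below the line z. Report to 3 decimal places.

Incomes under z: 12×$27, 29×$41 (q = 41 of N = 142).
Normalized shortfalls: (44−27)/44 = 0.3864 (×12); (44−41)/44 = 0.0682 (×29).
Raised to α = 1.5: 0.24016 (×12); 0.01780 (×29).
Sum = 3.398177; FGT(1.5) = 3.398177 / 142 = 0.024.

0.024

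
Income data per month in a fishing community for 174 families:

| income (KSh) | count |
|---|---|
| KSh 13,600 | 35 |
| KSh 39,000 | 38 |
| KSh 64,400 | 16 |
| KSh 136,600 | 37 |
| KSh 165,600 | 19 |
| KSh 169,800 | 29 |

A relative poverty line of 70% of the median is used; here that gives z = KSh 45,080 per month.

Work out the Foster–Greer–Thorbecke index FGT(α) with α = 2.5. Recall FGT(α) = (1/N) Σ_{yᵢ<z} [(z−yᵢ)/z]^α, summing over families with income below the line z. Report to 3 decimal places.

0.083

Below z: 35×KSh 13,600, 38×KSh 39,000 (q = 73 of N = 174).
Relative gaps: (45080−13600)/45080 = 0.6983 (×35); (45080−39000)/45080 = 0.1349 (×38).
Raised to α = 2.5: 0.40750 (×35); 0.00668 (×38).
Sum = 14.516334; FGT(2.5) = 14.516334 / 174 = 0.083.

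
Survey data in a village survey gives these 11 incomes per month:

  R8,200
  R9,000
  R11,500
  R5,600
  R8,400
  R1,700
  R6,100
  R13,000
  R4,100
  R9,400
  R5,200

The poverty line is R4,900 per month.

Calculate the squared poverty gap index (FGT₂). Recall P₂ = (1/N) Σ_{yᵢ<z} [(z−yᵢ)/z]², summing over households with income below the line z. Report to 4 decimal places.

Poor units: R1,700, R4,100 (q = 2 of N = 11).
Gap ratios (z−y)/z: (4900−1700)/4900 = 0.6531; (4900−4100)/4900 = 0.1633.
Squared: 0.4265; 0.0267.
Sum = 0.453145; P₂ = 0.453145 / 11 = 0.0412.

0.0412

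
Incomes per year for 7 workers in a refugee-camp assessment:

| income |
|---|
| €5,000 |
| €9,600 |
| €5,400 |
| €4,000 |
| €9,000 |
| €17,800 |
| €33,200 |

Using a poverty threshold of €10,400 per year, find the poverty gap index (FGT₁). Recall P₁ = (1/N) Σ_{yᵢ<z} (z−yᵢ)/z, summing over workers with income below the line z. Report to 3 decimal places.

Below the line: €4,000, €5,000, €5,400, €9,000, €9,600 (q = 5 of N = 7).
Gap ratios (z−y)/z: (10400−4000)/10400 = 0.6154; (10400−5000)/10400 = 0.5192; (10400−5400)/10400 = 0.4808; (10400−9000)/10400 = 0.1346; (10400−9600)/10400 = 0.0769.
Σ = 1.826923. Dividing by the full population N = 7 gives P₁ = 0.261.

0.261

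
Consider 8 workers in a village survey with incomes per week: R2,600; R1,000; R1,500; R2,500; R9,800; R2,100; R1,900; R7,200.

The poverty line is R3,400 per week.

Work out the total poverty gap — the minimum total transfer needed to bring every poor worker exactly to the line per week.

Poor units: R1,000, R1,500, R1,900, R2,100, R2,500, R2,600 (q = 6 of N = 8).
Individual gaps: 3400−1000 = 2400; 3400−1500 = 1900; 3400−1900 = 1500; 3400−2100 = 1300; 3400−2500 = 900; 3400−2600 = 800.
Aggregate gap = R8,800.

R8,800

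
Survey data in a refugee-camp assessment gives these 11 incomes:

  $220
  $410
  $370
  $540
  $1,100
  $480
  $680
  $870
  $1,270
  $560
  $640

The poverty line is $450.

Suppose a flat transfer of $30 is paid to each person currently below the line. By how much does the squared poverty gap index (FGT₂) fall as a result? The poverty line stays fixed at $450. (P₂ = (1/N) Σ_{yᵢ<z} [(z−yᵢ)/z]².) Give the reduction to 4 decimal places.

0.0082

Before: below the line — $220, $370, $410; squared poverty gap index (FGT₂) = 0.027340.
After the $30 transfer: below the line — $250, $400, $440; squared poverty gap index (FGT₂) = 0.019125.
Reduction = 0.027340 − 0.019125 = 0.0082.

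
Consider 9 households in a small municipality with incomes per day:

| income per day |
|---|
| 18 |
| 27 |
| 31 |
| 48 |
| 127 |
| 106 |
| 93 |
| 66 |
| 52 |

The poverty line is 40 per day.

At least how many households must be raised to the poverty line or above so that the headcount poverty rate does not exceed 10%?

3

Currently q = 3 of N = 9 are below the line (H = 0.333).
A headcount ratio of at most 10% allows at most ⌊0.10 × 9⌋ = 0 poor households.
So at least 3 − 0 = 3 must be lifted.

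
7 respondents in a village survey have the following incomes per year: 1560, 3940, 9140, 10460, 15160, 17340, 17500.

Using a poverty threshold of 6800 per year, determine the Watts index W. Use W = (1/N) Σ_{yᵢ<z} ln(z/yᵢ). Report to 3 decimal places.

0.288

Below z: 1560, 3940 (q = 2 of N = 7).
Log shortfalls: ln(6800/1560) = 1.4722; ln(6800/3940) = 0.5457.
W = 2.017979 / 7 = 0.288.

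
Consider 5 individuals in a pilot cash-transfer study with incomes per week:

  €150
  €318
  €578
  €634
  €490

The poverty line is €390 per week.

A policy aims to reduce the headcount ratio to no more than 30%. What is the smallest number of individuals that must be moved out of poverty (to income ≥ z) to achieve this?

Currently q = 2 of N = 5 are below the line (H = 0.400).
A headcount ratio of at most 30% allows at most ⌊0.30 × 5⌋ = 1 poor individuals.
So at least 2 − 1 = 1 must be lifted.

1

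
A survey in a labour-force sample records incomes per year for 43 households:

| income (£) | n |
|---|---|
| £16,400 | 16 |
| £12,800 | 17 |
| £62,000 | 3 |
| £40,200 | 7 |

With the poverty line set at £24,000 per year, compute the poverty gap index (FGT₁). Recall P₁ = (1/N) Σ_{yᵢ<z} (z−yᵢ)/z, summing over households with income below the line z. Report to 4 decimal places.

Below the line: 17×£12,800, 16×£16,400 (q = 33 of N = 43).
Gap ratios (z−y)/z: (24000−12800)/24000 = 0.4667 (×17); (24000−16400)/24000 = 0.3167 (×16).
Σ = 13.000000. Dividing by the full population N = 43 gives P₁ = 0.3023.

0.3023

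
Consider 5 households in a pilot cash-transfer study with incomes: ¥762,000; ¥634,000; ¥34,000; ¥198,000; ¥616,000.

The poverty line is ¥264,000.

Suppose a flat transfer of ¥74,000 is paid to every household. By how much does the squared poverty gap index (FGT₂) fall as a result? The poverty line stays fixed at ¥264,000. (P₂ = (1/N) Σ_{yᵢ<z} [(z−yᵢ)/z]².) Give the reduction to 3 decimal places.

Before: below the line — ¥34,000, ¥198,000; squared poverty gap index (FGT₂) = 0.16430.
After the ¥74,000 transfer: below the line — ¥108,000; squared poverty gap index (FGT₂) = 0.06983.
Reduction = 0.16430 − 0.06983 = 0.094.

0.094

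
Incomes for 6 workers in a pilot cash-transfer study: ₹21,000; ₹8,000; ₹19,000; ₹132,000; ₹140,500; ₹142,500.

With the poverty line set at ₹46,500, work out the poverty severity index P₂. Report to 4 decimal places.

0.2227

Incomes under z: ₹8,000, ₹19,000, ₹21,000 (q = 3 of N = 6).
Relative gaps: (46500−8000)/46500 = 0.8280; (46500−19000)/46500 = 0.5914; (46500−21000)/46500 = 0.5484.
Squared: 0.6855; 0.3498; 0.3007.
Sum = 1.335993; P₂ = 1.335993 / 6 = 0.2227.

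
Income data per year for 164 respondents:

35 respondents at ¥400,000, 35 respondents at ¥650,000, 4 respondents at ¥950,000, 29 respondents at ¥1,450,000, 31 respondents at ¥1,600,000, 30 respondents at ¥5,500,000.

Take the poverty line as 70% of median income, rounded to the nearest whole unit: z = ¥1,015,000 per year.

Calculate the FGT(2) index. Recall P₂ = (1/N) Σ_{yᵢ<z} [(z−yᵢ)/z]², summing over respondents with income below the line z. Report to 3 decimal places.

0.106

Incomes under z: 35×¥400,000, 35×¥650,000, 4×¥950,000 (q = 74 of N = 164).
Relative gaps: (1015000−400000)/1015000 = 0.6059 (×35); (1015000−650000)/1015000 = 0.3596 (×35); (1015000−950000)/1015000 = 0.0640 (×4).
Squared: 0.3671 (×35); 0.1293 (×35); 0.0041 (×4).
Sum = 17.391977; P₂ = 17.391977 / 164 = 0.106.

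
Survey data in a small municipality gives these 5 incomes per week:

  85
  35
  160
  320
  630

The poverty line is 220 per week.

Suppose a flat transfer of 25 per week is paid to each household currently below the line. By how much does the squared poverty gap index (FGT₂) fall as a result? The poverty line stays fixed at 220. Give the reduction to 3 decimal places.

0.071

Before: below the line — 35, 85, 160; squared poverty gap index (FGT₂) = 0.23161.
After the 25 transfer: below the line — 60, 110, 185; squared poverty gap index (FGT₂) = 0.16085.
Reduction = 0.23161 − 0.16085 = 0.071.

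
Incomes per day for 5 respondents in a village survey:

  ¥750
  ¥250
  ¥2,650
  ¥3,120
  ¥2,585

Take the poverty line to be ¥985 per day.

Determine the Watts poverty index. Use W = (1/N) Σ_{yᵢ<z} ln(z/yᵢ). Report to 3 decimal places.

0.329

Below z: ¥250, ¥750 (q = 2 of N = 5).
Log shortfalls: ln(985/250) = 1.3712; ln(985/750) = 0.2726.
W = 1.643749 / 5 = 0.329.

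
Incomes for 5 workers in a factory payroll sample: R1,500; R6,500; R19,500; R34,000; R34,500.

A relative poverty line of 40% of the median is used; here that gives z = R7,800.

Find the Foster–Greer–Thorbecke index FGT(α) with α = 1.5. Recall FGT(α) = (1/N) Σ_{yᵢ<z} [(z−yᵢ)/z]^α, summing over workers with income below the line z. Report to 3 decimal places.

Incomes under z: R1,500, R6,500 (q = 2 of N = 5).
Gap ratios (z−y)/z: (7800−1500)/7800 = 0.8077; (7800−6500)/7800 = 0.1667.
Raised to α = 1.5: 0.72589; 0.06804.
Sum = 0.793928; FGT(1.5) = 0.793928 / 5 = 0.159.

0.159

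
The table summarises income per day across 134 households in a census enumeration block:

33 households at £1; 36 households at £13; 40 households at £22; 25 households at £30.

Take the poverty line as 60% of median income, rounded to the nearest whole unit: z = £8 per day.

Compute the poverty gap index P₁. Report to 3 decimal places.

0.215

Incomes under z: 33×£1 (q = 33 of N = 134).
Gap ratios (z−y)/z: (8−1)/8 = 0.8750 (×33).
Sum of shortfalls = 28.875000; P₁ averages over all N: 28.875000 / 134 = 0.215.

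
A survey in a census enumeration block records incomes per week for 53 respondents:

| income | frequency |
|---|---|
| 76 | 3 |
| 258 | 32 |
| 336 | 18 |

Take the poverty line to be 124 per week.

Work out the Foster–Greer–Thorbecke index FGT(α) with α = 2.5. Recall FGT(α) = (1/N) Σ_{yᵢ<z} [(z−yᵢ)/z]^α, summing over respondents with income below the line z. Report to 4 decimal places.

0.0053

Below z: 3×76 (q = 3 of N = 53).
Gap ratios (z−y)/z: (124−76)/124 = 0.3871 (×3).
Raised to α = 2.5: 0.09323 (×3).
Sum = 0.279686; FGT(2.5) = 0.279686 / 53 = 0.0053.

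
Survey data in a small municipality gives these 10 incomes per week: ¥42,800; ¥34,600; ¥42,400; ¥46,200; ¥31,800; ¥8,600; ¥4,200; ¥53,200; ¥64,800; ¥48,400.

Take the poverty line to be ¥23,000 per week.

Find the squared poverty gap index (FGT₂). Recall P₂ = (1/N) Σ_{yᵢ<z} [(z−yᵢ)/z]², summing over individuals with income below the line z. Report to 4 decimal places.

Incomes under z: ¥4,200, ¥8,600 (q = 2 of N = 10).
Shortfall ratios: (23000−4200)/23000 = 0.8174; (23000−8600)/23000 = 0.6261.
Squared: 0.6681; 0.3920.
Sum = 1.060113; P₂ = 1.060113 / 10 = 0.1060.

0.1060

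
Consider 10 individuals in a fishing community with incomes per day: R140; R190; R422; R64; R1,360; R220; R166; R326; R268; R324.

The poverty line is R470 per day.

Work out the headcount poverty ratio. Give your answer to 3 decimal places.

0.900

9 of the 10 individuals have income below R470.
H = 9/10 = 0.900.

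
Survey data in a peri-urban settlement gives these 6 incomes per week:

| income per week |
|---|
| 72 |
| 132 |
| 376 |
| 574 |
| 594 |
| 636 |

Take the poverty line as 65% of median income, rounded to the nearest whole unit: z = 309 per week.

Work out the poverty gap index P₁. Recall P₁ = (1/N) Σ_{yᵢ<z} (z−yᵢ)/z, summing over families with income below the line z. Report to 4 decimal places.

Incomes under z: 72, 132 (q = 2 of N = 6).
Shortfall ratios: (309−72)/309 = 0.7670; (309−132)/309 = 0.5728.
Sum of shortfalls = 1.339806; P₁ averages over all N: 1.339806 / 6 = 0.2233.

0.2233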